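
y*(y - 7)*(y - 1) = y^3 - 8*y^2 + 7*y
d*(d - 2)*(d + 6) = d^3 + 4*d^2 - 12*d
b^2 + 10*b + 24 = (b + 4)*(b + 6)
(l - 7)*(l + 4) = l^2 - 3*l - 28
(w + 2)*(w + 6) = w^2 + 8*w + 12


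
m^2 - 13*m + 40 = (m - 8)*(m - 5)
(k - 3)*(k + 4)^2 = k^3 + 5*k^2 - 8*k - 48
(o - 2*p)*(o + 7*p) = o^2 + 5*o*p - 14*p^2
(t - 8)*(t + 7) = t^2 - t - 56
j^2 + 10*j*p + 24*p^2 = (j + 4*p)*(j + 6*p)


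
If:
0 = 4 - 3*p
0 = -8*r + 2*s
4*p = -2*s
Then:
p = 4/3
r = -2/3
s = -8/3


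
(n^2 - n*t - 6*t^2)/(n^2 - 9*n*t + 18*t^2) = (-n - 2*t)/(-n + 6*t)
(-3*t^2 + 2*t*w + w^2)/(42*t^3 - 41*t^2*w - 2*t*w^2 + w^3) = (-3*t - w)/(42*t^2 + t*w - w^2)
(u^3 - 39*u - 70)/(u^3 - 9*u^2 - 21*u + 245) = (u + 2)/(u - 7)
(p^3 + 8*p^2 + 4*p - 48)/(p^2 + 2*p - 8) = p + 6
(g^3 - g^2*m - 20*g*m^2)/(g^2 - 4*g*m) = (g^2 - g*m - 20*m^2)/(g - 4*m)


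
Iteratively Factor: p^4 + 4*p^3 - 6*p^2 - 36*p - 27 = (p + 3)*(p^3 + p^2 - 9*p - 9) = (p + 1)*(p + 3)*(p^2 - 9) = (p - 3)*(p + 1)*(p + 3)*(p + 3)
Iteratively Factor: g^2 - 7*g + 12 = (g - 4)*(g - 3)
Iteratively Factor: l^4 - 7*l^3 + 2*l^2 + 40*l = (l - 5)*(l^3 - 2*l^2 - 8*l) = (l - 5)*(l - 4)*(l^2 + 2*l) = (l - 5)*(l - 4)*(l + 2)*(l)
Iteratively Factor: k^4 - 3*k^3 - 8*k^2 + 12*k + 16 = (k + 2)*(k^3 - 5*k^2 + 2*k + 8) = (k - 2)*(k + 2)*(k^2 - 3*k - 4) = (k - 2)*(k + 1)*(k + 2)*(k - 4)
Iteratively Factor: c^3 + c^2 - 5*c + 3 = (c - 1)*(c^2 + 2*c - 3) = (c - 1)*(c + 3)*(c - 1)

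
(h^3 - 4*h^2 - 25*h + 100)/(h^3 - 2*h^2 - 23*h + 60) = (h - 5)/(h - 3)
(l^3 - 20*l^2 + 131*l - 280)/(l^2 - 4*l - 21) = (l^2 - 13*l + 40)/(l + 3)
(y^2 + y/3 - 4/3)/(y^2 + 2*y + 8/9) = 3*(y - 1)/(3*y + 2)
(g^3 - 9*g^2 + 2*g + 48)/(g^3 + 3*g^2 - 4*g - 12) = (g^2 - 11*g + 24)/(g^2 + g - 6)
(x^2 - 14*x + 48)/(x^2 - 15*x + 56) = (x - 6)/(x - 7)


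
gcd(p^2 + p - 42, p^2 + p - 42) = p^2 + p - 42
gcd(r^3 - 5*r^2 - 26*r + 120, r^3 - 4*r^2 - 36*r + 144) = r^2 - 10*r + 24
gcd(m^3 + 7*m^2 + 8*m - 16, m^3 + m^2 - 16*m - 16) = m + 4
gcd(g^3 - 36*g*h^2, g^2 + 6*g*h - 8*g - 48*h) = g + 6*h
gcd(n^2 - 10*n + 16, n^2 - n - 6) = 1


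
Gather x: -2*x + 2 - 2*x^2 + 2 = -2*x^2 - 2*x + 4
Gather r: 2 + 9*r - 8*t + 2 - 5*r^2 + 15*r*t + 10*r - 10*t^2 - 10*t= -5*r^2 + r*(15*t + 19) - 10*t^2 - 18*t + 4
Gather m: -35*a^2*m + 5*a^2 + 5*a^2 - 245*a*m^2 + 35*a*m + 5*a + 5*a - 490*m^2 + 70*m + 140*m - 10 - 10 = 10*a^2 + 10*a + m^2*(-245*a - 490) + m*(-35*a^2 + 35*a + 210) - 20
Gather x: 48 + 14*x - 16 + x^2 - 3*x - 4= x^2 + 11*x + 28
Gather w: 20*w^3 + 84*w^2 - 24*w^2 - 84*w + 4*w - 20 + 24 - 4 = 20*w^3 + 60*w^2 - 80*w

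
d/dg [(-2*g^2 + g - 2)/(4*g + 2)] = (-4*g^2 - 4*g + 5)/(2*(4*g^2 + 4*g + 1))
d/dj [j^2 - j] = 2*j - 1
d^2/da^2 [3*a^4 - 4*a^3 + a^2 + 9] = 36*a^2 - 24*a + 2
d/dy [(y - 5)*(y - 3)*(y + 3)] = 3*y^2 - 10*y - 9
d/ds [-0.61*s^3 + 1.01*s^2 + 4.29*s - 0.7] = -1.83*s^2 + 2.02*s + 4.29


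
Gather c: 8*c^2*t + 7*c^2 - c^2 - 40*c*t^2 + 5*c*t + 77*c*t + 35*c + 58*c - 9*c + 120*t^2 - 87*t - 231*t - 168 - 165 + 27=c^2*(8*t + 6) + c*(-40*t^2 + 82*t + 84) + 120*t^2 - 318*t - 306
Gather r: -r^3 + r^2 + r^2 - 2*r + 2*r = -r^3 + 2*r^2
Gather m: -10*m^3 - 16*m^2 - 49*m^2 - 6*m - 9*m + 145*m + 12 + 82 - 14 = -10*m^3 - 65*m^2 + 130*m + 80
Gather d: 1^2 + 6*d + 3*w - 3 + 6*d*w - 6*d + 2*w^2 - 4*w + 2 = 6*d*w + 2*w^2 - w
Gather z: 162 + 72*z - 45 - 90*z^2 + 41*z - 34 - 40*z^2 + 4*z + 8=-130*z^2 + 117*z + 91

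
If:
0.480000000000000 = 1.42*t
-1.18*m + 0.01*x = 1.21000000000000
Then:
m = 0.00847457627118644*x - 1.02542372881356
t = 0.34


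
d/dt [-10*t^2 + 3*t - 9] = 3 - 20*t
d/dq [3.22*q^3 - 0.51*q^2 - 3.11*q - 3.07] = 9.66*q^2 - 1.02*q - 3.11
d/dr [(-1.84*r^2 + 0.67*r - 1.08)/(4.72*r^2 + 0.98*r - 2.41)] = (-4.9656*r^2 + 19.064*r - 0.5563)/(22.2784*r^4 + 9.2512*r^3 - 21.79*r^2 - 4.7236*r + 5.8081)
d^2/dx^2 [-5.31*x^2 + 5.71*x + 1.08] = -10.6200000000000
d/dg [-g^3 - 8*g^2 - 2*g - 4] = -3*g^2 - 16*g - 2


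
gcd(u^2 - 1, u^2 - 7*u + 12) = 1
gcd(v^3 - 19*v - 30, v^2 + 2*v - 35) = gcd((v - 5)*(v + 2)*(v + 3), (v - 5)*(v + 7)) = v - 5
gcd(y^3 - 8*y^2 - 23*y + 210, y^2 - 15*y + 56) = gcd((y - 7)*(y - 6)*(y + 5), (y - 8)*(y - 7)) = y - 7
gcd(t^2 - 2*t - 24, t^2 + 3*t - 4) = t + 4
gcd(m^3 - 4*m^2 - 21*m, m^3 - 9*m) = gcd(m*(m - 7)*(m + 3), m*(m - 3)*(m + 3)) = m^2 + 3*m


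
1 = 1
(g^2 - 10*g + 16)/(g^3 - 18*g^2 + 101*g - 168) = (g - 2)/(g^2 - 10*g + 21)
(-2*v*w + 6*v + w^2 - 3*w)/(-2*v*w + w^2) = (w - 3)/w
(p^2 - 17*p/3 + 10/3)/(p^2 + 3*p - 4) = (3*p^2 - 17*p + 10)/(3*(p^2 + 3*p - 4))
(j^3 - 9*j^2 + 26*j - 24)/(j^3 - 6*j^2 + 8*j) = (j - 3)/j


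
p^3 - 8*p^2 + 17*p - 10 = (p - 5)*(p - 2)*(p - 1)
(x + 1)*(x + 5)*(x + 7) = x^3 + 13*x^2 + 47*x + 35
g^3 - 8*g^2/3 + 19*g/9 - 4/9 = (g - 4/3)*(g - 1)*(g - 1/3)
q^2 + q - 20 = (q - 4)*(q + 5)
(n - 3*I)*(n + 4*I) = n^2 + I*n + 12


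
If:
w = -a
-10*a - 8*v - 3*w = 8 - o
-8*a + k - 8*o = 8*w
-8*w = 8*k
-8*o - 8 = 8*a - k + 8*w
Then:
No Solution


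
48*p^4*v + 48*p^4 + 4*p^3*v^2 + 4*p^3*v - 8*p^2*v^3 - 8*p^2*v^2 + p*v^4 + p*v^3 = (-6*p + v)*(-4*p + v)*(2*p + v)*(p*v + p)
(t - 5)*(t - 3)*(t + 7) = t^3 - t^2 - 41*t + 105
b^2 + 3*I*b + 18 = (b - 3*I)*(b + 6*I)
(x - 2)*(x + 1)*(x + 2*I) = x^3 - x^2 + 2*I*x^2 - 2*x - 2*I*x - 4*I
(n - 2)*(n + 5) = n^2 + 3*n - 10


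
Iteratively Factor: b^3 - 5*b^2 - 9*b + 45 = (b - 3)*(b^2 - 2*b - 15) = (b - 5)*(b - 3)*(b + 3)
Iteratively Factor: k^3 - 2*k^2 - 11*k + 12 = (k + 3)*(k^2 - 5*k + 4) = (k - 1)*(k + 3)*(k - 4)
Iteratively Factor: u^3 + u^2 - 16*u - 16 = (u - 4)*(u^2 + 5*u + 4) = (u - 4)*(u + 1)*(u + 4)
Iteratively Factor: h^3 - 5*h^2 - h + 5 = (h + 1)*(h^2 - 6*h + 5) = (h - 5)*(h + 1)*(h - 1)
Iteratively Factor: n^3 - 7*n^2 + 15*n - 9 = (n - 3)*(n^2 - 4*n + 3) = (n - 3)*(n - 1)*(n - 3)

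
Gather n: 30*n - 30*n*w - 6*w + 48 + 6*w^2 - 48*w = n*(30 - 30*w) + 6*w^2 - 54*w + 48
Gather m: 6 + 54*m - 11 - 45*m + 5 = 9*m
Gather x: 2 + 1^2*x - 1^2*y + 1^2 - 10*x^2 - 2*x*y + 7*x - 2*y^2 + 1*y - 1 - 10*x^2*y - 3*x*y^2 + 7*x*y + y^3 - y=x^2*(-10*y - 10) + x*(-3*y^2 + 5*y + 8) + y^3 - 2*y^2 - y + 2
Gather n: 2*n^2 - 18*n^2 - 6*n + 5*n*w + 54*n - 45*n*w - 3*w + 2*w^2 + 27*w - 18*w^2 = -16*n^2 + n*(48 - 40*w) - 16*w^2 + 24*w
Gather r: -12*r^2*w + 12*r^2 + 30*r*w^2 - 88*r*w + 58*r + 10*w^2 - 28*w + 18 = r^2*(12 - 12*w) + r*(30*w^2 - 88*w + 58) + 10*w^2 - 28*w + 18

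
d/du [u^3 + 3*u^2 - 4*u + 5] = 3*u^2 + 6*u - 4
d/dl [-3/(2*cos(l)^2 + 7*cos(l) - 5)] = -3*(4*cos(l) + 7)*sin(l)/(7*cos(l) + cos(2*l) - 4)^2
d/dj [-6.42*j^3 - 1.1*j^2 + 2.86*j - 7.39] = -19.26*j^2 - 2.2*j + 2.86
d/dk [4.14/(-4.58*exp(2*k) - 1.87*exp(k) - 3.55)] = (37.9224*exp(k) + 7.7418)*exp(k)/(4.58*exp(2*k) + 1.87*exp(k) + 3.55)^2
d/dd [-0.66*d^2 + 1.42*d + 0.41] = 1.42 - 1.32*d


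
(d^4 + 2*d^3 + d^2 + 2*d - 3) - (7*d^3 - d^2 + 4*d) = d^4 - 5*d^3 + 2*d^2 - 2*d - 3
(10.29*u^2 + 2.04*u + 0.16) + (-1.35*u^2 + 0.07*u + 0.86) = 8.94*u^2 + 2.11*u + 1.02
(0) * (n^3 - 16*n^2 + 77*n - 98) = 0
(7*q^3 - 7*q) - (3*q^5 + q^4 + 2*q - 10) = -3*q^5 - q^4 + 7*q^3 - 9*q + 10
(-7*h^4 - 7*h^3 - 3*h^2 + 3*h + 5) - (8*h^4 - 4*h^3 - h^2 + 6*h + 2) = -15*h^4 - 3*h^3 - 2*h^2 - 3*h + 3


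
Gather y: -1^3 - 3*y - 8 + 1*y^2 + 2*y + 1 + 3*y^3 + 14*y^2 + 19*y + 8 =3*y^3 + 15*y^2 + 18*y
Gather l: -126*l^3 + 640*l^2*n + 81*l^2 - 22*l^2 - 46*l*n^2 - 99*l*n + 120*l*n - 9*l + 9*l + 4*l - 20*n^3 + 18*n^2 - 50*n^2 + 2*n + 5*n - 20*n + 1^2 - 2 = -126*l^3 + l^2*(640*n + 59) + l*(-46*n^2 + 21*n + 4) - 20*n^3 - 32*n^2 - 13*n - 1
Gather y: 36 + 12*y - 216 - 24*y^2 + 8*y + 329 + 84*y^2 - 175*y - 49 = 60*y^2 - 155*y + 100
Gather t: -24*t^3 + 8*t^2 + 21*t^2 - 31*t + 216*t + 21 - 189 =-24*t^3 + 29*t^2 + 185*t - 168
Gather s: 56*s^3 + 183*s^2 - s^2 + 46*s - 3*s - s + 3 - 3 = 56*s^3 + 182*s^2 + 42*s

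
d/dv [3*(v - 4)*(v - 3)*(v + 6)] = 9*v^2 - 6*v - 90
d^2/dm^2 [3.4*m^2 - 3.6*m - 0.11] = 6.80000000000000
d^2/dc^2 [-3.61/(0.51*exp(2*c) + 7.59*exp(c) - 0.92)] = (-3.61*(1.02*exp(c) + 7.59)*(2.04*exp(c) + 15.18)*exp(c) + (7.3644*exp(c) + 27.3999)*(0.51*exp(2*c) + 7.59*exp(c) - 0.92))*exp(c)/(0.51*exp(2*c) + 7.59*exp(c) - 0.92)^3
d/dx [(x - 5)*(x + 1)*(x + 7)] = 3*x^2 + 6*x - 33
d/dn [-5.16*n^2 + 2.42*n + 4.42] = 2.42 - 10.32*n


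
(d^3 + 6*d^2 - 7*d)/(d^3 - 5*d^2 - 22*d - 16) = d*(-d^2 - 6*d + 7)/(-d^3 + 5*d^2 + 22*d + 16)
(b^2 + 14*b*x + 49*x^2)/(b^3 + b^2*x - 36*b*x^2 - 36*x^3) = (b^2 + 14*b*x + 49*x^2)/(b^3 + b^2*x - 36*b*x^2 - 36*x^3)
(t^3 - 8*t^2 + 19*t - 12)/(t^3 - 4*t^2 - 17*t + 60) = (t^2 - 5*t + 4)/(t^2 - t - 20)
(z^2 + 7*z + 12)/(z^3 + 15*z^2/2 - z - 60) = 2*(z + 3)/(2*z^2 + 7*z - 30)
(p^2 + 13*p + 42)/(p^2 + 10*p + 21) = (p + 6)/(p + 3)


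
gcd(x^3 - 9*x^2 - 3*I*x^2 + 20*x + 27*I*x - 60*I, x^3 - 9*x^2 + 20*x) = x^2 - 9*x + 20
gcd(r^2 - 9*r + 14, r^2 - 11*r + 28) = r - 7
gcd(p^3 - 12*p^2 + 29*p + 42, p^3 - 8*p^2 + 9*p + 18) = p^2 - 5*p - 6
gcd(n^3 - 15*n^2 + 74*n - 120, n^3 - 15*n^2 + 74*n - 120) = n^3 - 15*n^2 + 74*n - 120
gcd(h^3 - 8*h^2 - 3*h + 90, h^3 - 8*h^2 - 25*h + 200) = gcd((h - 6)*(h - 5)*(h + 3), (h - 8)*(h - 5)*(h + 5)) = h - 5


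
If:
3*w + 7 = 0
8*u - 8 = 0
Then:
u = 1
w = -7/3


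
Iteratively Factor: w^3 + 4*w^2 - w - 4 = (w + 4)*(w^2 - 1) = (w + 1)*(w + 4)*(w - 1)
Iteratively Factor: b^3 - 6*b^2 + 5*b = (b)*(b^2 - 6*b + 5) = b*(b - 1)*(b - 5)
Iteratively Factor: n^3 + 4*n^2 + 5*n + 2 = (n + 1)*(n^2 + 3*n + 2) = (n + 1)^2*(n + 2)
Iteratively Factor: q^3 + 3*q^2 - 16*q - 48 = (q - 4)*(q^2 + 7*q + 12) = (q - 4)*(q + 4)*(q + 3)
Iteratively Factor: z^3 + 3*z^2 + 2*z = (z + 2)*(z^2 + z) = z*(z + 2)*(z + 1)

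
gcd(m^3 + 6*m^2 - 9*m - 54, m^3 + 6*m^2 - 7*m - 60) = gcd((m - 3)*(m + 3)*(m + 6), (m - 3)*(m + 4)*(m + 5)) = m - 3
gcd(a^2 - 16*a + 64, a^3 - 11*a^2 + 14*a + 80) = a - 8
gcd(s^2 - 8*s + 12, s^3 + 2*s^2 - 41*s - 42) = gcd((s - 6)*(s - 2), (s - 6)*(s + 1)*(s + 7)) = s - 6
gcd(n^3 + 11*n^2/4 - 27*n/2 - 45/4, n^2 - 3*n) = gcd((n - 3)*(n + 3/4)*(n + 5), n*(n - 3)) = n - 3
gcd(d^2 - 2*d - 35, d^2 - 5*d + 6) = 1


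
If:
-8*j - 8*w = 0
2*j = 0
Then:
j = 0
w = 0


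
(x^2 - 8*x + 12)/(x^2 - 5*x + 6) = (x - 6)/(x - 3)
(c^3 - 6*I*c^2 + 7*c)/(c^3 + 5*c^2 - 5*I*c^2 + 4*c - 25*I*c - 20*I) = c*(c^2 - 6*I*c + 7)/(c^3 + 5*c^2*(1 - I) + c*(4 - 25*I) - 20*I)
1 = 1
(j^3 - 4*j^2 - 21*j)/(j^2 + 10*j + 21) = j*(j - 7)/(j + 7)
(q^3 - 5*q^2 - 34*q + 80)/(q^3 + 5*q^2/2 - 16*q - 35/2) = 2*(q^2 - 10*q + 16)/(2*q^2 - 5*q - 7)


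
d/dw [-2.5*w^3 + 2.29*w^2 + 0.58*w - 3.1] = -7.5*w^2 + 4.58*w + 0.58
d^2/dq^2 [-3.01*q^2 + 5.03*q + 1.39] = -6.02000000000000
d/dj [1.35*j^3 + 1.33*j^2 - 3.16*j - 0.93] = 4.05*j^2 + 2.66*j - 3.16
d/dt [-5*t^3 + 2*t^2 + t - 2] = -15*t^2 + 4*t + 1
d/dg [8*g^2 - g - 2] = 16*g - 1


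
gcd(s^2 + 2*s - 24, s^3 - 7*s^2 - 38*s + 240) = s + 6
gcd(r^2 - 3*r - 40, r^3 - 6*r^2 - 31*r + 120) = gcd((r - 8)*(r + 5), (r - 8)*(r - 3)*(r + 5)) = r^2 - 3*r - 40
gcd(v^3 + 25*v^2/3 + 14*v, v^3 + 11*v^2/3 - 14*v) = v^2 + 6*v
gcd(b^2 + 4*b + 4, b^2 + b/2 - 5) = 1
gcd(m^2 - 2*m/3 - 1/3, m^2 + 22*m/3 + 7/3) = m + 1/3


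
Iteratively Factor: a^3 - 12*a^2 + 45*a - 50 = (a - 5)*(a^2 - 7*a + 10) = (a - 5)^2*(a - 2)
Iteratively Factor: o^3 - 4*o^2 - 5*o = (o - 5)*(o^2 + o) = (o - 5)*(o + 1)*(o)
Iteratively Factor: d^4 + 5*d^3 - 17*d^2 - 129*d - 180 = (d + 3)*(d^3 + 2*d^2 - 23*d - 60) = (d + 3)*(d + 4)*(d^2 - 2*d - 15) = (d + 3)^2*(d + 4)*(d - 5)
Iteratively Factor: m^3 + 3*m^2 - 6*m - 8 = (m + 1)*(m^2 + 2*m - 8) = (m - 2)*(m + 1)*(m + 4)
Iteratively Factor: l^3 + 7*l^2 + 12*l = (l)*(l^2 + 7*l + 12) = l*(l + 4)*(l + 3)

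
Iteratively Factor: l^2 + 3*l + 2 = (l + 1)*(l + 2)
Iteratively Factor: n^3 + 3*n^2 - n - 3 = (n + 1)*(n^2 + 2*n - 3) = (n - 1)*(n + 1)*(n + 3)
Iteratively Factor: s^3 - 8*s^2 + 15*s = (s)*(s^2 - 8*s + 15) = s*(s - 5)*(s - 3)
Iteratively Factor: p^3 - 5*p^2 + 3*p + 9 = (p + 1)*(p^2 - 6*p + 9) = (p - 3)*(p + 1)*(p - 3)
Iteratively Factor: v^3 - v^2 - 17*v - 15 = (v - 5)*(v^2 + 4*v + 3) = (v - 5)*(v + 1)*(v + 3)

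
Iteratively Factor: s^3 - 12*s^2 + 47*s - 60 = (s - 5)*(s^2 - 7*s + 12) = (s - 5)*(s - 3)*(s - 4)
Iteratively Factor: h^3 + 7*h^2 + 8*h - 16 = (h - 1)*(h^2 + 8*h + 16) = (h - 1)*(h + 4)*(h + 4)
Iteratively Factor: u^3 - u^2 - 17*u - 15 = (u - 5)*(u^2 + 4*u + 3) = (u - 5)*(u + 3)*(u + 1)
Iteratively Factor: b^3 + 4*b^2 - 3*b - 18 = (b - 2)*(b^2 + 6*b + 9) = (b - 2)*(b + 3)*(b + 3)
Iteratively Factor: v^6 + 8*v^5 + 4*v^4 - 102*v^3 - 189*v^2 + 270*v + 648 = (v + 3)*(v^5 + 5*v^4 - 11*v^3 - 69*v^2 + 18*v + 216) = (v + 3)*(v + 4)*(v^4 + v^3 - 15*v^2 - 9*v + 54) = (v - 2)*(v + 3)*(v + 4)*(v^3 + 3*v^2 - 9*v - 27) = (v - 2)*(v + 3)^2*(v + 4)*(v^2 - 9) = (v - 3)*(v - 2)*(v + 3)^2*(v + 4)*(v + 3)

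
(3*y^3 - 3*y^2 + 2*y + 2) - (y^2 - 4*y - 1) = 3*y^3 - 4*y^2 + 6*y + 3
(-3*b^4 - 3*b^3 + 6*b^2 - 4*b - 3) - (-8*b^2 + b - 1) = -3*b^4 - 3*b^3 + 14*b^2 - 5*b - 2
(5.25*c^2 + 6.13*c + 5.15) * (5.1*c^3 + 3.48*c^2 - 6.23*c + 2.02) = 26.775*c^5 + 49.533*c^4 + 14.8899*c^3 - 9.6629*c^2 - 19.7019*c + 10.403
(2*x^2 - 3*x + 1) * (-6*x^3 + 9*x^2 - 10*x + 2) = -12*x^5 + 36*x^4 - 53*x^3 + 43*x^2 - 16*x + 2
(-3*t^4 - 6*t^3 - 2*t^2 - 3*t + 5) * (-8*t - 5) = 24*t^5 + 63*t^4 + 46*t^3 + 34*t^2 - 25*t - 25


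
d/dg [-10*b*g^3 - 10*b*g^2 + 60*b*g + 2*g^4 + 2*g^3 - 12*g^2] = -30*b*g^2 - 20*b*g + 60*b + 8*g^3 + 6*g^2 - 24*g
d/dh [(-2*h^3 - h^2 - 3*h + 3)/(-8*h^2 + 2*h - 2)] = h*(8*h^3 - 4*h^2 - 7*h + 26)/(2*(16*h^4 - 8*h^3 + 9*h^2 - 2*h + 1))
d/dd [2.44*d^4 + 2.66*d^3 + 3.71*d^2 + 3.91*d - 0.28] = 9.76*d^3 + 7.98*d^2 + 7.42*d + 3.91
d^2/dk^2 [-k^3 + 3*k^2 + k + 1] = 6 - 6*k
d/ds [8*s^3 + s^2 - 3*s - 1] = 24*s^2 + 2*s - 3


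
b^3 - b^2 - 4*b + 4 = (b - 2)*(b - 1)*(b + 2)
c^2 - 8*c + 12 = (c - 6)*(c - 2)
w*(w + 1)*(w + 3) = w^3 + 4*w^2 + 3*w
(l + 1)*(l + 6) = l^2 + 7*l + 6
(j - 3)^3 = j^3 - 9*j^2 + 27*j - 27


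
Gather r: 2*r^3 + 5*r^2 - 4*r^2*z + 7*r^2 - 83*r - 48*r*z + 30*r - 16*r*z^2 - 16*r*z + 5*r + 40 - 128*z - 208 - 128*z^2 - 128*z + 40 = 2*r^3 + r^2*(12 - 4*z) + r*(-16*z^2 - 64*z - 48) - 128*z^2 - 256*z - 128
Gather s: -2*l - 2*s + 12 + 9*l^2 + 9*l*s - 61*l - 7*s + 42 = 9*l^2 - 63*l + s*(9*l - 9) + 54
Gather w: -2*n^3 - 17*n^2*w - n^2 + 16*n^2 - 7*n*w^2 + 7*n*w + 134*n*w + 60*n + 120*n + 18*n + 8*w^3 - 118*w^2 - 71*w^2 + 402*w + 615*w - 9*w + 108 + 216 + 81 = -2*n^3 + 15*n^2 + 198*n + 8*w^3 + w^2*(-7*n - 189) + w*(-17*n^2 + 141*n + 1008) + 405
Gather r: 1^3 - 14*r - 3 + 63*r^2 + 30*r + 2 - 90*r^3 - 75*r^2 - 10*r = -90*r^3 - 12*r^2 + 6*r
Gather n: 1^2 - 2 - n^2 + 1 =-n^2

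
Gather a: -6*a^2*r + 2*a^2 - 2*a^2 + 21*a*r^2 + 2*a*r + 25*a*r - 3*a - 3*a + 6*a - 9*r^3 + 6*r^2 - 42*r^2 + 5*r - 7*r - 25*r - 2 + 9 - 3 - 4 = -6*a^2*r + a*(21*r^2 + 27*r) - 9*r^3 - 36*r^2 - 27*r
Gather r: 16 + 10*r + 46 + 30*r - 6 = 40*r + 56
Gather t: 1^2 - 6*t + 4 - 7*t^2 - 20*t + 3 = -7*t^2 - 26*t + 8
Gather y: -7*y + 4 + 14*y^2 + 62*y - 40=14*y^2 + 55*y - 36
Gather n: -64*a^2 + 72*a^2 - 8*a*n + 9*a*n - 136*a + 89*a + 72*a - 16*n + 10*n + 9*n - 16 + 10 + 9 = 8*a^2 + 25*a + n*(a + 3) + 3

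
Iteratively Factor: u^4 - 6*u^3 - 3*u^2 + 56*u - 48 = (u + 3)*(u^3 - 9*u^2 + 24*u - 16) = (u - 1)*(u + 3)*(u^2 - 8*u + 16) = (u - 4)*(u - 1)*(u + 3)*(u - 4)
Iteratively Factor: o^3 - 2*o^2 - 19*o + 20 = (o + 4)*(o^2 - 6*o + 5) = (o - 1)*(o + 4)*(o - 5)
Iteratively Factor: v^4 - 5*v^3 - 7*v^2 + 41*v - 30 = (v - 1)*(v^3 - 4*v^2 - 11*v + 30) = (v - 2)*(v - 1)*(v^2 - 2*v - 15) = (v - 2)*(v - 1)*(v + 3)*(v - 5)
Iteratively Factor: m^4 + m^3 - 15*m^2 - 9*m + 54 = (m - 2)*(m^3 + 3*m^2 - 9*m - 27) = (m - 2)*(m + 3)*(m^2 - 9) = (m - 3)*(m - 2)*(m + 3)*(m + 3)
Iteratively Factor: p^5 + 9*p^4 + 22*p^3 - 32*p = (p)*(p^4 + 9*p^3 + 22*p^2 - 32) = p*(p + 2)*(p^3 + 7*p^2 + 8*p - 16) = p*(p - 1)*(p + 2)*(p^2 + 8*p + 16) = p*(p - 1)*(p + 2)*(p + 4)*(p + 4)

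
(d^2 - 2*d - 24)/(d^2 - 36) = (d + 4)/(d + 6)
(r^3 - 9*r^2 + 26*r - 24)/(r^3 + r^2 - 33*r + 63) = (r^2 - 6*r + 8)/(r^2 + 4*r - 21)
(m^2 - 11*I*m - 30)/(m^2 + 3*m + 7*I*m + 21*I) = (m^2 - 11*I*m - 30)/(m^2 + m*(3 + 7*I) + 21*I)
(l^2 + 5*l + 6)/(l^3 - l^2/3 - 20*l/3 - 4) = 3*(l + 3)/(3*l^2 - 7*l - 6)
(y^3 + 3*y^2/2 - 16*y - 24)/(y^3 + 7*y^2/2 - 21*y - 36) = (y + 4)/(y + 6)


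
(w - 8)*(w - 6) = w^2 - 14*w + 48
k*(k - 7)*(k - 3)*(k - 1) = k^4 - 11*k^3 + 31*k^2 - 21*k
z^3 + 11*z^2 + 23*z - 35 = (z - 1)*(z + 5)*(z + 7)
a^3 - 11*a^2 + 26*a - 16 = (a - 8)*(a - 2)*(a - 1)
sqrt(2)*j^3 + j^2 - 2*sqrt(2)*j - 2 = (j - sqrt(2))*(j + sqrt(2))*(sqrt(2)*j + 1)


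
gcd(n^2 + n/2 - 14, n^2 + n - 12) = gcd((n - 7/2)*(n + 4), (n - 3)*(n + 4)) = n + 4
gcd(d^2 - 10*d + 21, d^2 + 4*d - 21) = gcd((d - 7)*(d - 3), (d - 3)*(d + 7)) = d - 3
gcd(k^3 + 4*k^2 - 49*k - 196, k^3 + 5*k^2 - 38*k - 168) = k^2 + 11*k + 28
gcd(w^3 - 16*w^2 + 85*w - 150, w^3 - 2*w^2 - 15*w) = w - 5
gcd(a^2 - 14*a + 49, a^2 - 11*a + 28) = a - 7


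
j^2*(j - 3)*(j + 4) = j^4 + j^3 - 12*j^2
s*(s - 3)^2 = s^3 - 6*s^2 + 9*s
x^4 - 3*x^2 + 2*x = x*(x - 1)^2*(x + 2)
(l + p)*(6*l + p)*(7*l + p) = 42*l^3 + 55*l^2*p + 14*l*p^2 + p^3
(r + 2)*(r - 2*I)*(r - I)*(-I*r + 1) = -I*r^4 - 2*r^3 - 2*I*r^3 - 4*r^2 - I*r^2 - 2*r - 2*I*r - 4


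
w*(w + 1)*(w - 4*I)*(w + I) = w^4 + w^3 - 3*I*w^3 + 4*w^2 - 3*I*w^2 + 4*w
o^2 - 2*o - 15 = (o - 5)*(o + 3)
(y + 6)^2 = y^2 + 12*y + 36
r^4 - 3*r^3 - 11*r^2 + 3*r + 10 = (r - 5)*(r - 1)*(r + 1)*(r + 2)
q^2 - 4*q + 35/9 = (q - 7/3)*(q - 5/3)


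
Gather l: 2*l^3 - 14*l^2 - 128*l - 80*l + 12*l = 2*l^3 - 14*l^2 - 196*l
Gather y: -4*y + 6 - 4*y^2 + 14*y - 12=-4*y^2 + 10*y - 6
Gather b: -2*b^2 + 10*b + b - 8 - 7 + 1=-2*b^2 + 11*b - 14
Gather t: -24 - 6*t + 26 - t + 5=7 - 7*t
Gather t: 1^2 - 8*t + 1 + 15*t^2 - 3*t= 15*t^2 - 11*t + 2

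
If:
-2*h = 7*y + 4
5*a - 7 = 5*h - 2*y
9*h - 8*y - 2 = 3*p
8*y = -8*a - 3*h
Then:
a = 219/337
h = -296/337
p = -2474/1011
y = -108/337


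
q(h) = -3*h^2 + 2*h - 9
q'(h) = 2 - 6*h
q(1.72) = -14.44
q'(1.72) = -8.32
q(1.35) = -11.77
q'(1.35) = -6.10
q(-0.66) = -11.63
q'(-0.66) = 5.96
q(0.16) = -8.76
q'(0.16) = 1.04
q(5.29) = -82.37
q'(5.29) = -29.74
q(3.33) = -35.61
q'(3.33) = -17.98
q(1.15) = -10.67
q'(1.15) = -4.90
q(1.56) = -13.18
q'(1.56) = -7.36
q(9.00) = -234.00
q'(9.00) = -52.00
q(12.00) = -417.00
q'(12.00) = -70.00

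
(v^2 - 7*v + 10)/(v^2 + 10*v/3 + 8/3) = 3*(v^2 - 7*v + 10)/(3*v^2 + 10*v + 8)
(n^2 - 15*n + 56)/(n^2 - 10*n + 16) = (n - 7)/(n - 2)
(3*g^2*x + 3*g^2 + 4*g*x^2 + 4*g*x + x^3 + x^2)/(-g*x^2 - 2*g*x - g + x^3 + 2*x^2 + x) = (3*g^2 + 4*g*x + x^2)/(-g*x - g + x^2 + x)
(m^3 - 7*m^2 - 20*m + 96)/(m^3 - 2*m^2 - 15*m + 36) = (m - 8)/(m - 3)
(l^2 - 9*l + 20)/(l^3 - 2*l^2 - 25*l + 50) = (l - 4)/(l^2 + 3*l - 10)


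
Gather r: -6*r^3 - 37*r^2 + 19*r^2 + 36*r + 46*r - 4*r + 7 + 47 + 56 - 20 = -6*r^3 - 18*r^2 + 78*r + 90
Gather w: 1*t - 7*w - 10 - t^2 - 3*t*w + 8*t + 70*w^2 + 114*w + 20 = -t^2 + 9*t + 70*w^2 + w*(107 - 3*t) + 10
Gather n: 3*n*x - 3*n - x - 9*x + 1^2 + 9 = n*(3*x - 3) - 10*x + 10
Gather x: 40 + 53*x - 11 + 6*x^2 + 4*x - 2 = 6*x^2 + 57*x + 27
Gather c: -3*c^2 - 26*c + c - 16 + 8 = -3*c^2 - 25*c - 8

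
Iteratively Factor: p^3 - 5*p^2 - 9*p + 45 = (p + 3)*(p^2 - 8*p + 15) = (p - 5)*(p + 3)*(p - 3)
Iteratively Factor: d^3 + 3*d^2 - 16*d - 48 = (d + 3)*(d^2 - 16) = (d + 3)*(d + 4)*(d - 4)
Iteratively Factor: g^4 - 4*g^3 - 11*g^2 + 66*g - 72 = (g - 3)*(g^3 - g^2 - 14*g + 24) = (g - 3)*(g - 2)*(g^2 + g - 12) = (g - 3)*(g - 2)*(g + 4)*(g - 3)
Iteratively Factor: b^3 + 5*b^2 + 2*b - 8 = (b - 1)*(b^2 + 6*b + 8) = (b - 1)*(b + 2)*(b + 4)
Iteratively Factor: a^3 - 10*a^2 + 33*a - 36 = (a - 4)*(a^2 - 6*a + 9) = (a - 4)*(a - 3)*(a - 3)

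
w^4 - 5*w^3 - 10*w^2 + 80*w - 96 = (w - 4)*(w - 3)*(w - 2)*(w + 4)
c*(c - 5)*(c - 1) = c^3 - 6*c^2 + 5*c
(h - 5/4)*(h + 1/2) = h^2 - 3*h/4 - 5/8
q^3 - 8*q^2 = q^2*(q - 8)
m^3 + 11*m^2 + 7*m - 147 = (m - 3)*(m + 7)^2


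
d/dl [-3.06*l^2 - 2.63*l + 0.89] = -6.12*l - 2.63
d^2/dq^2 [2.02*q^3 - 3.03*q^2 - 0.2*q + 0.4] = 12.12*q - 6.06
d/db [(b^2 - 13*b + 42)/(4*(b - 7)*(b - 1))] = 5/(4*(b^2 - 2*b + 1))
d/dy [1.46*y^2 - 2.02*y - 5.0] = 2.92*y - 2.02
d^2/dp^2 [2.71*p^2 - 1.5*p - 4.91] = 5.42000000000000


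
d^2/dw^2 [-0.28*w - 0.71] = 0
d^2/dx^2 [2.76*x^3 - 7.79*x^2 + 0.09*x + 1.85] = 16.56*x - 15.58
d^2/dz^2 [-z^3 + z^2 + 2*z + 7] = 2 - 6*z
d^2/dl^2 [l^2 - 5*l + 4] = 2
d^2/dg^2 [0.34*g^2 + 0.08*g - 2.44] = 0.680000000000000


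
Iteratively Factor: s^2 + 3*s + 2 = (s + 1)*(s + 2)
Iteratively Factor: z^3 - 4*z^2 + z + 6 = (z - 3)*(z^2 - z - 2) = (z - 3)*(z + 1)*(z - 2)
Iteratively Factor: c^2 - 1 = (c + 1)*(c - 1)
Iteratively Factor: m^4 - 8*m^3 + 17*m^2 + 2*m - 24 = (m + 1)*(m^3 - 9*m^2 + 26*m - 24) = (m - 2)*(m + 1)*(m^2 - 7*m + 12) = (m - 3)*(m - 2)*(m + 1)*(m - 4)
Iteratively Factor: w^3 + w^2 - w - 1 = (w - 1)*(w^2 + 2*w + 1) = (w - 1)*(w + 1)*(w + 1)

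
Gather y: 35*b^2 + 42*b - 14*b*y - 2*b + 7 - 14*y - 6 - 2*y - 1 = 35*b^2 + 40*b + y*(-14*b - 16)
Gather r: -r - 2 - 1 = -r - 3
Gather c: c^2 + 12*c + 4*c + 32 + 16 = c^2 + 16*c + 48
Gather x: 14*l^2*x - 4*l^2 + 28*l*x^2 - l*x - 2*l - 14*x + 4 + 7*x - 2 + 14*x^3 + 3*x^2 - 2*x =-4*l^2 - 2*l + 14*x^3 + x^2*(28*l + 3) + x*(14*l^2 - l - 9) + 2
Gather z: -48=-48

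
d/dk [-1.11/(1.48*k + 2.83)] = 1.6428/(1.48*k + 2.83)^2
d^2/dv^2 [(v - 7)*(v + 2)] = 2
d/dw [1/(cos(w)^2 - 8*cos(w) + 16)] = 2*sin(w)/(cos(w) - 4)^3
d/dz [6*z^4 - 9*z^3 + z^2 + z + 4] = 24*z^3 - 27*z^2 + 2*z + 1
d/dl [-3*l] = -3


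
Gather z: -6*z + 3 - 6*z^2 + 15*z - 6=-6*z^2 + 9*z - 3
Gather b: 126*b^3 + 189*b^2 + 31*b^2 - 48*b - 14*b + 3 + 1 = 126*b^3 + 220*b^2 - 62*b + 4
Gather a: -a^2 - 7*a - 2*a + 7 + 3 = -a^2 - 9*a + 10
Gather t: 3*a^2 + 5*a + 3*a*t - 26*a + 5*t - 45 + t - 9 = 3*a^2 - 21*a + t*(3*a + 6) - 54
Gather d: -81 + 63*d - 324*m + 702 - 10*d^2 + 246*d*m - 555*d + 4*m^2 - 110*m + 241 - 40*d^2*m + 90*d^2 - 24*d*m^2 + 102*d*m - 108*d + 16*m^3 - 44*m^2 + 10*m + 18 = d^2*(80 - 40*m) + d*(-24*m^2 + 348*m - 600) + 16*m^3 - 40*m^2 - 424*m + 880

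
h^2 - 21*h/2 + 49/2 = (h - 7)*(h - 7/2)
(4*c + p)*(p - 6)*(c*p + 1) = 4*c^2*p^2 - 24*c^2*p + c*p^3 - 6*c*p^2 + 4*c*p - 24*c + p^2 - 6*p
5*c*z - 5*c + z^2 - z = (5*c + z)*(z - 1)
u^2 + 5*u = u*(u + 5)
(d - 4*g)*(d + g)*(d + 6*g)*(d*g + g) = d^4*g + 3*d^3*g^2 + d^3*g - 22*d^2*g^3 + 3*d^2*g^2 - 24*d*g^4 - 22*d*g^3 - 24*g^4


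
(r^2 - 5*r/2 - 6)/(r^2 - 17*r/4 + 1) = 2*(2*r + 3)/(4*r - 1)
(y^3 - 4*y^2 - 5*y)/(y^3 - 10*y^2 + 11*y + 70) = y*(y + 1)/(y^2 - 5*y - 14)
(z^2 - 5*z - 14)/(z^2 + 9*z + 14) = (z - 7)/(z + 7)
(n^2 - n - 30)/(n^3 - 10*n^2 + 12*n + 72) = (n + 5)/(n^2 - 4*n - 12)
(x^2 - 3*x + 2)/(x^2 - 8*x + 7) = (x - 2)/(x - 7)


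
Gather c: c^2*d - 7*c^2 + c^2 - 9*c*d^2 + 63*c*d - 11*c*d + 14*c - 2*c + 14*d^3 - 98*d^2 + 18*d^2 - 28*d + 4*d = c^2*(d - 6) + c*(-9*d^2 + 52*d + 12) + 14*d^3 - 80*d^2 - 24*d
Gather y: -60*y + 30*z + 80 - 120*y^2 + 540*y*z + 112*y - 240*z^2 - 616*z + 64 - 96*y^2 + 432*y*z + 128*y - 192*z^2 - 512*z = -216*y^2 + y*(972*z + 180) - 432*z^2 - 1098*z + 144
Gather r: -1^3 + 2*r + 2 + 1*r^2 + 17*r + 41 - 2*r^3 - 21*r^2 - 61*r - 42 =-2*r^3 - 20*r^2 - 42*r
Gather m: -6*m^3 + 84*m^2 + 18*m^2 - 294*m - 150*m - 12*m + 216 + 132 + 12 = -6*m^3 + 102*m^2 - 456*m + 360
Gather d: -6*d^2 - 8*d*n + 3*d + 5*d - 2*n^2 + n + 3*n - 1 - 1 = -6*d^2 + d*(8 - 8*n) - 2*n^2 + 4*n - 2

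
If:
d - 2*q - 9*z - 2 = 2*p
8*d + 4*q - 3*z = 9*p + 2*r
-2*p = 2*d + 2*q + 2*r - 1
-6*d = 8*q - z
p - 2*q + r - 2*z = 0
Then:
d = -469/479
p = -390/479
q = 667/958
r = 765/479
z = -146/479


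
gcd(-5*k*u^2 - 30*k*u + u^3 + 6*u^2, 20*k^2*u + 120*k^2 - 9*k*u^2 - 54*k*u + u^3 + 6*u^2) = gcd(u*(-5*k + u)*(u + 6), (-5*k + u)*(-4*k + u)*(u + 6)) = -5*k*u - 30*k + u^2 + 6*u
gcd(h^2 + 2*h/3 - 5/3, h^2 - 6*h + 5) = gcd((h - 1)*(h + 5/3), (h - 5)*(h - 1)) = h - 1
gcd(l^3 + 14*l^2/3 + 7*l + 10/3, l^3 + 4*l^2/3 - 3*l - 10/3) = l^2 + 3*l + 2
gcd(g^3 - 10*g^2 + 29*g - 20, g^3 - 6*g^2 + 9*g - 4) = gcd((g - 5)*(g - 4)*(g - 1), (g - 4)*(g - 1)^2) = g^2 - 5*g + 4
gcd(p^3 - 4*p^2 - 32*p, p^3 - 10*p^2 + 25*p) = p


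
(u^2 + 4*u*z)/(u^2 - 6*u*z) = (u + 4*z)/(u - 6*z)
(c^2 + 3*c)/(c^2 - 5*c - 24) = c/(c - 8)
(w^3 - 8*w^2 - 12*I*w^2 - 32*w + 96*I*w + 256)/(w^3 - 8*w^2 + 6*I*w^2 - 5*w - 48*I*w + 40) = (w^2 - 12*I*w - 32)/(w^2 + 6*I*w - 5)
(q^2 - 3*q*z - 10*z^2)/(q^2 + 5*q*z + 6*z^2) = (q - 5*z)/(q + 3*z)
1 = 1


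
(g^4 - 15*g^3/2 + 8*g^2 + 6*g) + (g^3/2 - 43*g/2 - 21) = g^4 - 7*g^3 + 8*g^2 - 31*g/2 - 21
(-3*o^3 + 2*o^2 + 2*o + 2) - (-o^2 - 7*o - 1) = -3*o^3 + 3*o^2 + 9*o + 3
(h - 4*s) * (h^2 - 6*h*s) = h^3 - 10*h^2*s + 24*h*s^2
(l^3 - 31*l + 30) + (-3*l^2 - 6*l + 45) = l^3 - 3*l^2 - 37*l + 75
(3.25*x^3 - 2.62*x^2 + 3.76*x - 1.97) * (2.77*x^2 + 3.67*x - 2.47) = 9.0025*x^5 + 4.6701*x^4 - 7.2277*x^3 + 14.8137*x^2 - 16.5171*x + 4.8659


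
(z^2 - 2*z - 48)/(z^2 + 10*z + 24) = (z - 8)/(z + 4)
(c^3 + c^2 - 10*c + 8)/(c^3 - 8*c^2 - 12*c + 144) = (c^2 - 3*c + 2)/(c^2 - 12*c + 36)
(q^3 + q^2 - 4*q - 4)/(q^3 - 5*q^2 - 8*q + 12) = (q^2 - q - 2)/(q^2 - 7*q + 6)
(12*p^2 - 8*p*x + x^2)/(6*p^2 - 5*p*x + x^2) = (-6*p + x)/(-3*p + x)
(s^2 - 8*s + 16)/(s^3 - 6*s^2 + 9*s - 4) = (s - 4)/(s^2 - 2*s + 1)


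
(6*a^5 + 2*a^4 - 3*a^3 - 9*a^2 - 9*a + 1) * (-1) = -6*a^5 - 2*a^4 + 3*a^3 + 9*a^2 + 9*a - 1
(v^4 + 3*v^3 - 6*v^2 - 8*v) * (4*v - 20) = 4*v^5 - 8*v^4 - 84*v^3 + 88*v^2 + 160*v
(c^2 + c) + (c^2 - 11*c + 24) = 2*c^2 - 10*c + 24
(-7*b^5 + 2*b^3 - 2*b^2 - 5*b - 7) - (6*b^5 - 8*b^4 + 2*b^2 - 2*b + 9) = -13*b^5 + 8*b^4 + 2*b^3 - 4*b^2 - 3*b - 16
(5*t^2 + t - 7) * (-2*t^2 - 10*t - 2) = -10*t^4 - 52*t^3 - 6*t^2 + 68*t + 14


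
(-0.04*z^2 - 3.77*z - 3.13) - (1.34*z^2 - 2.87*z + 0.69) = -1.38*z^2 - 0.9*z - 3.82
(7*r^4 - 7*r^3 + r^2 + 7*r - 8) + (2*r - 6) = 7*r^4 - 7*r^3 + r^2 + 9*r - 14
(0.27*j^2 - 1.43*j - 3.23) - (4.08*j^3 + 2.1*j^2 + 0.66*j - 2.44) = -4.08*j^3 - 1.83*j^2 - 2.09*j - 0.79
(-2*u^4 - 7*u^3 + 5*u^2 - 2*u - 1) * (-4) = 8*u^4 + 28*u^3 - 20*u^2 + 8*u + 4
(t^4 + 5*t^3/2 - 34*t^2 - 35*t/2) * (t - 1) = t^5 + 3*t^4/2 - 73*t^3/2 + 33*t^2/2 + 35*t/2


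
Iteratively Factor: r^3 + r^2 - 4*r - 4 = (r + 1)*(r^2 - 4) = (r + 1)*(r + 2)*(r - 2)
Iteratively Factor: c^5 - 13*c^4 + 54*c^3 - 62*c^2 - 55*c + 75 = (c + 1)*(c^4 - 14*c^3 + 68*c^2 - 130*c + 75) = (c - 3)*(c + 1)*(c^3 - 11*c^2 + 35*c - 25) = (c - 3)*(c - 1)*(c + 1)*(c^2 - 10*c + 25) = (c - 5)*(c - 3)*(c - 1)*(c + 1)*(c - 5)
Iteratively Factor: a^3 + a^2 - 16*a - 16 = (a + 1)*(a^2 - 16) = (a + 1)*(a + 4)*(a - 4)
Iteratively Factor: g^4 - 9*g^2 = (g)*(g^3 - 9*g) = g*(g + 3)*(g^2 - 3*g) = g^2*(g + 3)*(g - 3)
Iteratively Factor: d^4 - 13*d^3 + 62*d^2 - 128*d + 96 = (d - 2)*(d^3 - 11*d^2 + 40*d - 48) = (d - 4)*(d - 2)*(d^2 - 7*d + 12) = (d - 4)*(d - 3)*(d - 2)*(d - 4)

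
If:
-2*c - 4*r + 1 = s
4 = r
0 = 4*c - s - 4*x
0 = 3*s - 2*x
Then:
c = -35/6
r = 4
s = -10/3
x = -5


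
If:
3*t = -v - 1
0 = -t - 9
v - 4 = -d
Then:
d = -22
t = -9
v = 26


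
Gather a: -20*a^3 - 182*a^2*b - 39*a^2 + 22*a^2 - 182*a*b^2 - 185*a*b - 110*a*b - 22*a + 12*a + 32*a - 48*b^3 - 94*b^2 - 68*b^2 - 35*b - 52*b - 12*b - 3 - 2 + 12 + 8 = -20*a^3 + a^2*(-182*b - 17) + a*(-182*b^2 - 295*b + 22) - 48*b^3 - 162*b^2 - 99*b + 15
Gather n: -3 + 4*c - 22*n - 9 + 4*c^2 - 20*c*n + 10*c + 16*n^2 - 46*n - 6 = 4*c^2 + 14*c + 16*n^2 + n*(-20*c - 68) - 18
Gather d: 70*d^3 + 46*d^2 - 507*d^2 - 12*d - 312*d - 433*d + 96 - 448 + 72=70*d^3 - 461*d^2 - 757*d - 280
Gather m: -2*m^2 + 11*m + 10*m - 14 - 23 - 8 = -2*m^2 + 21*m - 45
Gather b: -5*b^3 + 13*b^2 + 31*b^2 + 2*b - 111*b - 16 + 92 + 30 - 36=-5*b^3 + 44*b^2 - 109*b + 70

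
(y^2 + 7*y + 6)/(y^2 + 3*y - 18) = (y + 1)/(y - 3)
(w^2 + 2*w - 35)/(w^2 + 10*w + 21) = (w - 5)/(w + 3)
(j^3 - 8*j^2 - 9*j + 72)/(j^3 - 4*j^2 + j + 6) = (j^2 - 5*j - 24)/(j^2 - j - 2)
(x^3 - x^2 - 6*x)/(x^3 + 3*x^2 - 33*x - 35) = x*(x^2 - x - 6)/(x^3 + 3*x^2 - 33*x - 35)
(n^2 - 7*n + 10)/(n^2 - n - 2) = (n - 5)/(n + 1)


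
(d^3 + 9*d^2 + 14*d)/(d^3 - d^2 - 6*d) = (d + 7)/(d - 3)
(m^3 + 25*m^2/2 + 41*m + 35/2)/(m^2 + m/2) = m + 12 + 35/m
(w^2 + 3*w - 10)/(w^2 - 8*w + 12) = (w + 5)/(w - 6)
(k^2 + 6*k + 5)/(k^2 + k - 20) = (k + 1)/(k - 4)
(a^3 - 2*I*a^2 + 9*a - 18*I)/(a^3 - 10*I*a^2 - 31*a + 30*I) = (a + 3*I)/(a - 5*I)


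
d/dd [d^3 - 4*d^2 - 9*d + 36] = 3*d^2 - 8*d - 9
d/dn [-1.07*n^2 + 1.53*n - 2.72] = 1.53 - 2.14*n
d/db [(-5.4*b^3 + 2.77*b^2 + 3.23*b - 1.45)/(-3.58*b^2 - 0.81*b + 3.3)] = (19.332*b^4 + 8.748*b^3 - 44.1403*b^2 + 7.9*b + 9.4845)/(12.8164*b^4 + 5.7996*b^3 - 22.9719*b^2 - 5.346*b + 10.89)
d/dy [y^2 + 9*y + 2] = 2*y + 9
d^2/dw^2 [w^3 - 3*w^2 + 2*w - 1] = 6*w - 6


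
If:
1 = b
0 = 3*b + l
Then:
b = 1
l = -3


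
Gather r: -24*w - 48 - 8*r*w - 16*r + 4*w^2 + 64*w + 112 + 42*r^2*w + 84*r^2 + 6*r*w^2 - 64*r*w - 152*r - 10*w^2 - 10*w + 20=r^2*(42*w + 84) + r*(6*w^2 - 72*w - 168) - 6*w^2 + 30*w + 84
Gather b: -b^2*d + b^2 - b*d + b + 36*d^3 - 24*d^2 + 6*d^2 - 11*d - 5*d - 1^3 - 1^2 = b^2*(1 - d) + b*(1 - d) + 36*d^3 - 18*d^2 - 16*d - 2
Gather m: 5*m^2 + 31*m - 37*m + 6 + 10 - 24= 5*m^2 - 6*m - 8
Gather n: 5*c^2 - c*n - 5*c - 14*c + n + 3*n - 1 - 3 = 5*c^2 - 19*c + n*(4 - c) - 4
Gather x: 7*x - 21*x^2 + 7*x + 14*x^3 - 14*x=14*x^3 - 21*x^2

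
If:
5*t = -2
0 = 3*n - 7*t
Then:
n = -14/15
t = -2/5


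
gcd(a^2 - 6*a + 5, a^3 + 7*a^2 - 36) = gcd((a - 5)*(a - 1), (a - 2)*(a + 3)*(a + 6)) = 1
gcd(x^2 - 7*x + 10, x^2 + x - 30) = x - 5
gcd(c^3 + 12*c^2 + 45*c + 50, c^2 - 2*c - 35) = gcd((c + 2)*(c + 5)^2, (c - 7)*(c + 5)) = c + 5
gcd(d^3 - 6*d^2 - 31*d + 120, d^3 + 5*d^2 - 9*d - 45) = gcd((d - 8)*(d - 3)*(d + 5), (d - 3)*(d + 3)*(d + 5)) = d^2 + 2*d - 15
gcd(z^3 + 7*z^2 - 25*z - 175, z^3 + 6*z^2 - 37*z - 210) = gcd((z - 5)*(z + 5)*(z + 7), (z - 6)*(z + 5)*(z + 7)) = z^2 + 12*z + 35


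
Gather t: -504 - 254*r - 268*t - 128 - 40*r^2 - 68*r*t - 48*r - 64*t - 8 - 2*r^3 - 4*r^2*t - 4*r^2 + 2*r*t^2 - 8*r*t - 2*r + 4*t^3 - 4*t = -2*r^3 - 44*r^2 + 2*r*t^2 - 304*r + 4*t^3 + t*(-4*r^2 - 76*r - 336) - 640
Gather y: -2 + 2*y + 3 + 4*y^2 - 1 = 4*y^2 + 2*y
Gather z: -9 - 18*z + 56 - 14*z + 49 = 96 - 32*z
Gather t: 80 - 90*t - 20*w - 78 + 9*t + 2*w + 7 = -81*t - 18*w + 9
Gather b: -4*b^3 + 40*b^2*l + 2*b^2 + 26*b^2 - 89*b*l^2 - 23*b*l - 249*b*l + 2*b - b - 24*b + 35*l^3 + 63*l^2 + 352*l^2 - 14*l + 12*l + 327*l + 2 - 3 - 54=-4*b^3 + b^2*(40*l + 28) + b*(-89*l^2 - 272*l - 23) + 35*l^3 + 415*l^2 + 325*l - 55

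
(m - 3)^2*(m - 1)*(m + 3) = m^4 - 4*m^3 - 6*m^2 + 36*m - 27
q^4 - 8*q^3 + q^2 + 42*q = q*(q - 7)*(q - 3)*(q + 2)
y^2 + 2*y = y*(y + 2)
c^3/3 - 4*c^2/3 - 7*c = c*(c/3 + 1)*(c - 7)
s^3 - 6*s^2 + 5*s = s*(s - 5)*(s - 1)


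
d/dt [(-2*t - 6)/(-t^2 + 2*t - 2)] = 2*(t^2 - 2*t - 2*(t - 1)*(t + 3) + 2)/(t^2 - 2*t + 2)^2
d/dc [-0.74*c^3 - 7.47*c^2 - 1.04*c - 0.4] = -2.22*c^2 - 14.94*c - 1.04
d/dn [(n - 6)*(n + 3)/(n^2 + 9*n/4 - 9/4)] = 84/(16*n^2 - 24*n + 9)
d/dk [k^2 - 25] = 2*k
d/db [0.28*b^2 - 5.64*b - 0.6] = 0.56*b - 5.64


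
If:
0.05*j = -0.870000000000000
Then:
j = -17.40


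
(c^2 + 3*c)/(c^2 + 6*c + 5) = c*(c + 3)/(c^2 + 6*c + 5)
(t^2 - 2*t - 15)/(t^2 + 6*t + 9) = (t - 5)/(t + 3)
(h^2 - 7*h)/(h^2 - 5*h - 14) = h/(h + 2)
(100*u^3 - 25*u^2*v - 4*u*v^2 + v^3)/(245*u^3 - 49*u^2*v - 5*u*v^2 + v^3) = (20*u^2 - u*v - v^2)/(49*u^2 - v^2)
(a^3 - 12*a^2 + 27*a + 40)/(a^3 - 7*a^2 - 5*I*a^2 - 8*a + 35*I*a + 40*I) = (a - 5)/(a - 5*I)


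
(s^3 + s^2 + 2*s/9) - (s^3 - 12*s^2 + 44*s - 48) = 13*s^2 - 394*s/9 + 48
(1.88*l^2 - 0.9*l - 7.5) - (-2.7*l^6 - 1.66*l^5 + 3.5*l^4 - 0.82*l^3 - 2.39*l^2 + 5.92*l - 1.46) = 2.7*l^6 + 1.66*l^5 - 3.5*l^4 + 0.82*l^3 + 4.27*l^2 - 6.82*l - 6.04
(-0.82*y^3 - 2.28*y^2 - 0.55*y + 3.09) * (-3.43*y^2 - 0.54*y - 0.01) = 2.8126*y^5 + 8.2632*y^4 + 3.1259*y^3 - 10.2789*y^2 - 1.6631*y - 0.0309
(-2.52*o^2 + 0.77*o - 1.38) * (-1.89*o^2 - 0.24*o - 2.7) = 4.7628*o^4 - 0.8505*o^3 + 9.2274*o^2 - 1.7478*o + 3.726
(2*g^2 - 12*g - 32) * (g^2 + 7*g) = 2*g^4 + 2*g^3 - 116*g^2 - 224*g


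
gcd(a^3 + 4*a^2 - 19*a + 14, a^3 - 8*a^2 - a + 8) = a - 1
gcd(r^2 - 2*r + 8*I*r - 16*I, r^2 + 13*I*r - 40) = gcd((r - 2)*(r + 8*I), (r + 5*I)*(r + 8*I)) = r + 8*I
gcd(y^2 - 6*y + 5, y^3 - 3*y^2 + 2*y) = y - 1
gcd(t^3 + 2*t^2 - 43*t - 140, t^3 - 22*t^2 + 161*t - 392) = t - 7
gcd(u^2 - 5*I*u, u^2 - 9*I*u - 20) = u - 5*I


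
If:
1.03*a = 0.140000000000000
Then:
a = 0.14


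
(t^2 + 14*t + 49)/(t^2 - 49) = (t + 7)/(t - 7)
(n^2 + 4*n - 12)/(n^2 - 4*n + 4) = (n + 6)/(n - 2)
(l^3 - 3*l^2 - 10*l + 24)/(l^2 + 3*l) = l - 6 + 8/l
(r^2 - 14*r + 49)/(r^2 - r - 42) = (r - 7)/(r + 6)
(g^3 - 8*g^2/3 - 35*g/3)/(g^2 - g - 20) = g*(3*g + 7)/(3*(g + 4))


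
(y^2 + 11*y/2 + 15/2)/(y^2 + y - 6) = (y + 5/2)/(y - 2)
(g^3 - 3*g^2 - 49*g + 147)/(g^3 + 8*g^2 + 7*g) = (g^2 - 10*g + 21)/(g*(g + 1))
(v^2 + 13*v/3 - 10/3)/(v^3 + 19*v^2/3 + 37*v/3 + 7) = (3*v^2 + 13*v - 10)/(3*v^3 + 19*v^2 + 37*v + 21)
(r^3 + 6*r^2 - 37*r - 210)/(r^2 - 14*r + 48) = (r^2 + 12*r + 35)/(r - 8)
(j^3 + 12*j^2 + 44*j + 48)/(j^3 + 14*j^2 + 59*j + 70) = (j^2 + 10*j + 24)/(j^2 + 12*j + 35)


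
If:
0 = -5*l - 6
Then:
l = -6/5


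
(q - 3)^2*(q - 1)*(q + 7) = q^4 - 34*q^2 + 96*q - 63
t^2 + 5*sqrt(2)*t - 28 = (t - 2*sqrt(2))*(t + 7*sqrt(2))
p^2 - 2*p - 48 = (p - 8)*(p + 6)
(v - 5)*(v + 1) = v^2 - 4*v - 5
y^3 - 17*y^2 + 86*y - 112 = (y - 8)*(y - 7)*(y - 2)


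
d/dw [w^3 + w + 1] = 3*w^2 + 1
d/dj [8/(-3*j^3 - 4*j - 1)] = 8*(9*j^2 + 4)/(3*j^3 + 4*j + 1)^2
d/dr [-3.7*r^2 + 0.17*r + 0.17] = 0.17 - 7.4*r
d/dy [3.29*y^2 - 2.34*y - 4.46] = 6.58*y - 2.34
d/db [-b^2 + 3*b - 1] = 3 - 2*b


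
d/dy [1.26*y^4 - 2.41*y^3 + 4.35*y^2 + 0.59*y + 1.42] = 5.04*y^3 - 7.23*y^2 + 8.7*y + 0.59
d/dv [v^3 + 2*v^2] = v*(3*v + 4)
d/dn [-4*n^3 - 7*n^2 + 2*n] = -12*n^2 - 14*n + 2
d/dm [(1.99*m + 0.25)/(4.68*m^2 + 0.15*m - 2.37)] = (9.3132*m^2 + 0.2985*m - (1.99*m + 0.25)*(9.36*m + 0.15) - 4.7163)/(4.68*m^2 + 0.15*m - 2.37)^2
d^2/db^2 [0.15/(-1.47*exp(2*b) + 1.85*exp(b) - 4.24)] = ((0.882*exp(b) - 0.2775)*(1.47*exp(2*b) - 1.85*exp(b) + 4.24) - 0.15*(2.94*exp(b) - 1.85)*(5.88*exp(b) - 3.7)*exp(b))*exp(b)/(1.47*exp(2*b) - 1.85*exp(b) + 4.24)^3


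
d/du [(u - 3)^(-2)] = -2/(u - 3)^3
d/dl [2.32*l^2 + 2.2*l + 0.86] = 4.64*l + 2.2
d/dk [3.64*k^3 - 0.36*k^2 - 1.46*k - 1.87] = 10.92*k^2 - 0.72*k - 1.46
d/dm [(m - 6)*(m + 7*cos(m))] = m + (6 - m)*(7*sin(m) - 1) + 7*cos(m)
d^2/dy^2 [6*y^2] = 12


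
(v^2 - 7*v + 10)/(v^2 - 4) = (v - 5)/(v + 2)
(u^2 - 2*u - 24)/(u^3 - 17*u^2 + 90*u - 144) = (u + 4)/(u^2 - 11*u + 24)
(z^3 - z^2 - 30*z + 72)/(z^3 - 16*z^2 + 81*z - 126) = (z^2 + 2*z - 24)/(z^2 - 13*z + 42)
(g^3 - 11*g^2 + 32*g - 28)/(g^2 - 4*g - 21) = (g^2 - 4*g + 4)/(g + 3)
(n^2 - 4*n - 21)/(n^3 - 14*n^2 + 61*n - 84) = (n + 3)/(n^2 - 7*n + 12)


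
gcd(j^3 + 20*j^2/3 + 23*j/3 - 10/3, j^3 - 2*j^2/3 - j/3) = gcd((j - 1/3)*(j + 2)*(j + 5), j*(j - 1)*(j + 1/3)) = 1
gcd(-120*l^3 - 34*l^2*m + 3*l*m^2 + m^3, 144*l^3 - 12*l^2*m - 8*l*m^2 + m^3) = 24*l^2 + 2*l*m - m^2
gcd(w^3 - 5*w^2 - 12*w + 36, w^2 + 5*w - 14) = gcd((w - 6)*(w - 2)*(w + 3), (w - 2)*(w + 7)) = w - 2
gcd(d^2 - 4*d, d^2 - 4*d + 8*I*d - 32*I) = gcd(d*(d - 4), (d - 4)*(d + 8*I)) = d - 4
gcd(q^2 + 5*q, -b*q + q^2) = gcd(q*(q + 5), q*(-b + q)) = q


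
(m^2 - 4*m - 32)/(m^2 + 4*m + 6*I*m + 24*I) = (m - 8)/(m + 6*I)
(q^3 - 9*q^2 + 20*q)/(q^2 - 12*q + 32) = q*(q - 5)/(q - 8)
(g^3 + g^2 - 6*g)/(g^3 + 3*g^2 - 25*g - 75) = g*(g - 2)/(g^2 - 25)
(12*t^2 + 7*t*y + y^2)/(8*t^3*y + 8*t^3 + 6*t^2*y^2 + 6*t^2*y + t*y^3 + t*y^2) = (3*t + y)/(t*(2*t*y + 2*t + y^2 + y))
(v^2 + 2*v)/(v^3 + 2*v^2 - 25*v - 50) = v/(v^2 - 25)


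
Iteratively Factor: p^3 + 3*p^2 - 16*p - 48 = (p + 4)*(p^2 - p - 12) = (p + 3)*(p + 4)*(p - 4)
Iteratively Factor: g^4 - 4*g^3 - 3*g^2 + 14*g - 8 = (g - 1)*(g^3 - 3*g^2 - 6*g + 8) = (g - 4)*(g - 1)*(g^2 + g - 2) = (g - 4)*(g - 1)*(g + 2)*(g - 1)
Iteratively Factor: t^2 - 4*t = (t - 4)*(t)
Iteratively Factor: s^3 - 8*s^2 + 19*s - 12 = (s - 1)*(s^2 - 7*s + 12) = (s - 4)*(s - 1)*(s - 3)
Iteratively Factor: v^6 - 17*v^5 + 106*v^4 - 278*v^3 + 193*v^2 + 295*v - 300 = (v - 3)*(v^5 - 14*v^4 + 64*v^3 - 86*v^2 - 65*v + 100) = (v - 5)*(v - 3)*(v^4 - 9*v^3 + 19*v^2 + 9*v - 20) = (v - 5)*(v - 4)*(v - 3)*(v^3 - 5*v^2 - v + 5) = (v - 5)*(v - 4)*(v - 3)*(v - 1)*(v^2 - 4*v - 5) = (v - 5)^2*(v - 4)*(v - 3)*(v - 1)*(v + 1)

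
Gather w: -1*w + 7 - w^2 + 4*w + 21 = -w^2 + 3*w + 28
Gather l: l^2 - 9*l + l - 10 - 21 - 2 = l^2 - 8*l - 33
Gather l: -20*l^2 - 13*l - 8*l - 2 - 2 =-20*l^2 - 21*l - 4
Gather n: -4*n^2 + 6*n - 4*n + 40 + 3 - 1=-4*n^2 + 2*n + 42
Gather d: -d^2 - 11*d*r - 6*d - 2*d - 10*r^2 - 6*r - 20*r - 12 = -d^2 + d*(-11*r - 8) - 10*r^2 - 26*r - 12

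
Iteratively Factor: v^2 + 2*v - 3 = (v - 1)*(v + 3)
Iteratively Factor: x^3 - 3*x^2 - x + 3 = (x + 1)*(x^2 - 4*x + 3) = (x - 1)*(x + 1)*(x - 3)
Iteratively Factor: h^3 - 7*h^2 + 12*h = (h - 3)*(h^2 - 4*h) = (h - 4)*(h - 3)*(h)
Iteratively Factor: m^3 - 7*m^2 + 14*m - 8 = (m - 1)*(m^2 - 6*m + 8) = (m - 2)*(m - 1)*(m - 4)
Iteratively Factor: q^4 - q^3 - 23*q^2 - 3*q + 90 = (q - 2)*(q^3 + q^2 - 21*q - 45) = (q - 2)*(q + 3)*(q^2 - 2*q - 15) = (q - 5)*(q - 2)*(q + 3)*(q + 3)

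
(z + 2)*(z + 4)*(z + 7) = z^3 + 13*z^2 + 50*z + 56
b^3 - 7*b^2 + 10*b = b*(b - 5)*(b - 2)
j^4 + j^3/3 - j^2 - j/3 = j*(j - 1)*(j + 1/3)*(j + 1)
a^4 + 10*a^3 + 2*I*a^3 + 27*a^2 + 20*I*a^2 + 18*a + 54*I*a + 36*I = (a + 1)*(a + 3)*(a + 6)*(a + 2*I)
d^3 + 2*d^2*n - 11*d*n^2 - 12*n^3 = (d - 3*n)*(d + n)*(d + 4*n)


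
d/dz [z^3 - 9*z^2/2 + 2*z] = 3*z^2 - 9*z + 2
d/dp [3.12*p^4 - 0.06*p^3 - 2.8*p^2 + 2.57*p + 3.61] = 12.48*p^3 - 0.18*p^2 - 5.6*p + 2.57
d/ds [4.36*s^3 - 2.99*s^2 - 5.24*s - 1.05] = 13.08*s^2 - 5.98*s - 5.24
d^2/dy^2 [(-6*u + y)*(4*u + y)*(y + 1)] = -4*u + 6*y + 2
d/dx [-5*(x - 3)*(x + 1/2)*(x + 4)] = -15*x^2 - 15*x + 115/2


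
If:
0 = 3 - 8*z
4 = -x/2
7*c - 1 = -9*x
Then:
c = 73/7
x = -8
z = 3/8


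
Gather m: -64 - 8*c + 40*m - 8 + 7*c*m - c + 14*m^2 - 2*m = -9*c + 14*m^2 + m*(7*c + 38) - 72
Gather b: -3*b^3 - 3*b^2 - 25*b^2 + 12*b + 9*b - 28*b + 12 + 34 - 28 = -3*b^3 - 28*b^2 - 7*b + 18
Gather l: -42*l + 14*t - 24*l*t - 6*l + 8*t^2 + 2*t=l*(-24*t - 48) + 8*t^2 + 16*t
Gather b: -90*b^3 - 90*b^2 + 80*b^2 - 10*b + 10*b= -90*b^3 - 10*b^2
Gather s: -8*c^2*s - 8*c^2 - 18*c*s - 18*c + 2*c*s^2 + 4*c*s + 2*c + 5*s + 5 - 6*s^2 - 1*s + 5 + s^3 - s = -8*c^2 - 16*c + s^3 + s^2*(2*c - 6) + s*(-8*c^2 - 14*c + 3) + 10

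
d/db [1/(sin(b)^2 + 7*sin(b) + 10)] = -(2*sin(b) + 7)*cos(b)/(sin(b)^2 + 7*sin(b) + 10)^2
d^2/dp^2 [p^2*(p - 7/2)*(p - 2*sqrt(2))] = 12*p^2 - 21*p - 12*sqrt(2)*p + 14*sqrt(2)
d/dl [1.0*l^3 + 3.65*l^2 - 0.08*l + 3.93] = 3.0*l^2 + 7.3*l - 0.08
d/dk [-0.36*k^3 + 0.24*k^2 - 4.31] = k*(0.48 - 1.08*k)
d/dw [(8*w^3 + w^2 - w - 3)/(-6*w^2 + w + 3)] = w*(-48*w^3 + 16*w^2 + 67*w - 30)/(36*w^4 - 12*w^3 - 35*w^2 + 6*w + 9)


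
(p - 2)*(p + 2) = p^2 - 4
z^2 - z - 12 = (z - 4)*(z + 3)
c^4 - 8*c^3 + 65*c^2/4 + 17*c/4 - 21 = (c - 4)*(c - 7/2)*(c - 3/2)*(c + 1)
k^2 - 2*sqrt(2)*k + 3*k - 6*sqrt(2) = (k + 3)*(k - 2*sqrt(2))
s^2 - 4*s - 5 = (s - 5)*(s + 1)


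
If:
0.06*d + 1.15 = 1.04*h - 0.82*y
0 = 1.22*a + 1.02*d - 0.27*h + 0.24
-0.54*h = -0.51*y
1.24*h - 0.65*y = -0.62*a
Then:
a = -10.99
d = 16.17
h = 12.34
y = 13.07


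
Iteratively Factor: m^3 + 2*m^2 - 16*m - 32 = (m + 2)*(m^2 - 16) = (m + 2)*(m + 4)*(m - 4)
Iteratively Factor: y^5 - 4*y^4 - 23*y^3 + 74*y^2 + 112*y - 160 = (y - 1)*(y^4 - 3*y^3 - 26*y^2 + 48*y + 160) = (y - 4)*(y - 1)*(y^3 + y^2 - 22*y - 40) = (y - 4)*(y - 1)*(y + 2)*(y^2 - y - 20) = (y - 4)*(y - 1)*(y + 2)*(y + 4)*(y - 5)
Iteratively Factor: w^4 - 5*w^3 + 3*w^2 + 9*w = (w)*(w^3 - 5*w^2 + 3*w + 9) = w*(w - 3)*(w^2 - 2*w - 3) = w*(w - 3)^2*(w + 1)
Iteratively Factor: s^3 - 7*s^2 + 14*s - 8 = (s - 1)*(s^2 - 6*s + 8) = (s - 4)*(s - 1)*(s - 2)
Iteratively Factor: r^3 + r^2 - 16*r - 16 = (r + 1)*(r^2 - 16) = (r + 1)*(r + 4)*(r - 4)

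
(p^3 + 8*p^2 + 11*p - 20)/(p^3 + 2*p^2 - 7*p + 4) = (p + 5)/(p - 1)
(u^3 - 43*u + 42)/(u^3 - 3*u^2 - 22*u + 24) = (u + 7)/(u + 4)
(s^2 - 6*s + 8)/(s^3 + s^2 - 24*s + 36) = (s - 4)/(s^2 + 3*s - 18)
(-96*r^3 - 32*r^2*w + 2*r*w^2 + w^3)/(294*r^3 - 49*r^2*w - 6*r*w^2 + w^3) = (-16*r^2 - 8*r*w - w^2)/(49*r^2 - w^2)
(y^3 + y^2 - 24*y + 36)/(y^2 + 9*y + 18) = (y^2 - 5*y + 6)/(y + 3)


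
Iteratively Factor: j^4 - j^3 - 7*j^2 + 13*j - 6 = (j - 2)*(j^3 + j^2 - 5*j + 3) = (j - 2)*(j - 1)*(j^2 + 2*j - 3) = (j - 2)*(j - 1)*(j + 3)*(j - 1)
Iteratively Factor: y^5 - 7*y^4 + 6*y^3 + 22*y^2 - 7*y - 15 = (y - 5)*(y^4 - 2*y^3 - 4*y^2 + 2*y + 3) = (y - 5)*(y + 1)*(y^3 - 3*y^2 - y + 3) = (y - 5)*(y - 3)*(y + 1)*(y^2 - 1) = (y - 5)*(y - 3)*(y + 1)^2*(y - 1)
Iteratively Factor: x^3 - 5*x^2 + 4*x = (x - 1)*(x^2 - 4*x) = (x - 4)*(x - 1)*(x)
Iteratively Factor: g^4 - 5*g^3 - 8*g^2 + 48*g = (g - 4)*(g^3 - g^2 - 12*g) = (g - 4)^2*(g^2 + 3*g) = (g - 4)^2*(g + 3)*(g)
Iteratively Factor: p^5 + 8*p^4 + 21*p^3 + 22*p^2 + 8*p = (p)*(p^4 + 8*p^3 + 21*p^2 + 22*p + 8) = p*(p + 4)*(p^3 + 4*p^2 + 5*p + 2) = p*(p + 1)*(p + 4)*(p^2 + 3*p + 2) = p*(p + 1)^2*(p + 4)*(p + 2)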